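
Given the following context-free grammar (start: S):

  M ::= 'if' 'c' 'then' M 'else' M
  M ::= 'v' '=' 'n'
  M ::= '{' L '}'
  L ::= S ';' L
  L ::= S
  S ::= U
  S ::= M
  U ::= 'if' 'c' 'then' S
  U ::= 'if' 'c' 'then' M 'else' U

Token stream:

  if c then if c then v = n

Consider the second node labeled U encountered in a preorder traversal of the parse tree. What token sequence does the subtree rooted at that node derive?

if c then v = n

[S [U if c then [S [U if c then [S [M v = n]]]]]]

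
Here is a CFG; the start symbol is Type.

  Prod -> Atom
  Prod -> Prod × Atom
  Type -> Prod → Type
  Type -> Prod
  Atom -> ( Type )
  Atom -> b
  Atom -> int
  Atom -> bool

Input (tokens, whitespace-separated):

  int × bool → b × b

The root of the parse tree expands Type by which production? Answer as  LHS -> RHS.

Type -> Prod → Type

[Type [Prod [Prod [Atom int]] × [Atom bool]] → [Type [Prod [Prod [Atom b]] × [Atom b]]]]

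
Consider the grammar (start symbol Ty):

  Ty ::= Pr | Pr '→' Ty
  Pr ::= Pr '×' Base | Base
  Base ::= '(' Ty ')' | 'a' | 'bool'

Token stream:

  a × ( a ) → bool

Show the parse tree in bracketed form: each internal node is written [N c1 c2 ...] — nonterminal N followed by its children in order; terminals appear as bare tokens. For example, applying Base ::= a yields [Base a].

Ty
Pr → Ty
Pr × Base → Ty
Base × Base → Ty
a × Base → Ty
a × ( Ty ) → Ty
a × ( Pr ) → Ty
a × ( Base ) → Ty
a × ( a ) → Ty
a × ( a ) → Pr
a × ( a ) → Base
a × ( a ) → bool

[Ty [Pr [Pr [Base a]] × [Base ( [Ty [Pr [Base a]]] )]] → [Ty [Pr [Base bool]]]]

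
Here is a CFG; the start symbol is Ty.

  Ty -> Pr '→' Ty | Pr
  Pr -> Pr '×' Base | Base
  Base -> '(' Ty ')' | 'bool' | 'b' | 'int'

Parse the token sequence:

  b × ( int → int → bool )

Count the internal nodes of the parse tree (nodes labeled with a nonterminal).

[Ty [Pr [Pr [Base b]] × [Base ( [Ty [Pr [Base int]] → [Ty [Pr [Base int]] → [Ty [Pr [Base bool]]]]] )]]]

14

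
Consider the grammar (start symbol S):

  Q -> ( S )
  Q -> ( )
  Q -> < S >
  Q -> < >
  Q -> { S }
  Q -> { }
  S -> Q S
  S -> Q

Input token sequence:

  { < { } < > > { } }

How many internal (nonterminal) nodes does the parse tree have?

10

[S [Q { [S [Q < [S [Q { }] [S [Q < >]]] >] [S [Q { }]]] }]]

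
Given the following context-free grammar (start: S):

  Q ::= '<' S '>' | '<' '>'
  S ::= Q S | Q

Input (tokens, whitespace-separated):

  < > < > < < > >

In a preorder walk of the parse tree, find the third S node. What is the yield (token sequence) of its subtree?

< < > >

[S [Q < >] [S [Q < >] [S [Q < [S [Q < >]] >]]]]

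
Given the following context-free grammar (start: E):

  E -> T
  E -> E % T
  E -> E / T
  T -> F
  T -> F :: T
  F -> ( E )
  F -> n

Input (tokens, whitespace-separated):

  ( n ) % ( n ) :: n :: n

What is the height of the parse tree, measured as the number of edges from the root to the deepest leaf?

7

[E [E [T [F ( [E [T [F n]]] )]]] % [T [F ( [E [T [F n]]] )] :: [T [F n] :: [T [F n]]]]]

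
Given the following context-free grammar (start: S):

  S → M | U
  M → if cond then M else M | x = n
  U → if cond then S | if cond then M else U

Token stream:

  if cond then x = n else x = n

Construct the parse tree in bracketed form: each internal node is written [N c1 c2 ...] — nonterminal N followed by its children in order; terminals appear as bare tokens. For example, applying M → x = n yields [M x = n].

S
M
if cond then M else M
if cond then x = n else M
if cond then x = n else x = n

[S [M if cond then [M x = n] else [M x = n]]]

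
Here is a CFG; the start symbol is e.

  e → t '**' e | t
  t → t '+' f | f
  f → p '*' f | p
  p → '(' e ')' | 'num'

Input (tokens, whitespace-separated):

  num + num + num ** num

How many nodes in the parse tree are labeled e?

[e [t [t [t [f [p num]]] + [f [p num]]] + [f [p num]]] ** [e [t [f [p num]]]]]

2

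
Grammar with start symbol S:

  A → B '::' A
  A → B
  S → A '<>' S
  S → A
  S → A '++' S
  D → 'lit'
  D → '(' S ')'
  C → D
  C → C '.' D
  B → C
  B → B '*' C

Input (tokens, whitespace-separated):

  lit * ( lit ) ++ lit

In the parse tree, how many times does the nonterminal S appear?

3

[S [A [B [B [C [D lit]]] * [C [D ( [S [A [B [C [D lit]]]]] )]]]] ++ [S [A [B [C [D lit]]]]]]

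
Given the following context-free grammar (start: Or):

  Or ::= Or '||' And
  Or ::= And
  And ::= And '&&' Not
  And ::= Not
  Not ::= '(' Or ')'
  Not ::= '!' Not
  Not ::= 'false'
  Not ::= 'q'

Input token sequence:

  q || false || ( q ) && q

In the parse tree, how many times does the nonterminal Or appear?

4

[Or [Or [Or [And [Not q]]] || [And [Not false]]] || [And [And [Not ( [Or [And [Not q]]] )]] && [Not q]]]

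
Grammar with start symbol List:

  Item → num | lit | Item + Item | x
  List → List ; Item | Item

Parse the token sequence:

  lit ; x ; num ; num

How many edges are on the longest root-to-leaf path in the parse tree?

[List [List [List [List [Item lit]] ; [Item x]] ; [Item num]] ; [Item num]]

5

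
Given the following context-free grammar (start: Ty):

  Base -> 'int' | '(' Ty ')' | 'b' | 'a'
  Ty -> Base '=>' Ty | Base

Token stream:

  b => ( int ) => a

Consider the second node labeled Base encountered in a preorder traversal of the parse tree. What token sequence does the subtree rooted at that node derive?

( int )

[Ty [Base b] => [Ty [Base ( [Ty [Base int]] )] => [Ty [Base a]]]]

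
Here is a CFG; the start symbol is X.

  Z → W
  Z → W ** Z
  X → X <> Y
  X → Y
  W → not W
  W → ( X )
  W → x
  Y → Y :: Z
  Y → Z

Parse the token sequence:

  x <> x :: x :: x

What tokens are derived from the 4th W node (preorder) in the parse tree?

x

[X [X [Y [Z [W x]]]] <> [Y [Y [Y [Z [W x]]] :: [Z [W x]]] :: [Z [W x]]]]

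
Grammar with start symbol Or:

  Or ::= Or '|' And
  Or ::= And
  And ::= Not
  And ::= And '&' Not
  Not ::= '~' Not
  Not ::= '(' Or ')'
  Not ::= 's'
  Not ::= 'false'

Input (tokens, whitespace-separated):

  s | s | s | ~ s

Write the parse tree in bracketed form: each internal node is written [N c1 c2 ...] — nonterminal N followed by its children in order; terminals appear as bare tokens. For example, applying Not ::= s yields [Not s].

Or
Or | And
Or | And | And
Or | And | And | And
And | And | And | And
Not | And | And | And
s | And | And | And
s | Not | And | And
s | s | And | And
s | s | Not | And
s | s | s | And
s | s | s | Not
s | s | s | ~ Not
s | s | s | ~ s

[Or [Or [Or [Or [And [Not s]]] | [And [Not s]]] | [And [Not s]]] | [And [Not ~ [Not s]]]]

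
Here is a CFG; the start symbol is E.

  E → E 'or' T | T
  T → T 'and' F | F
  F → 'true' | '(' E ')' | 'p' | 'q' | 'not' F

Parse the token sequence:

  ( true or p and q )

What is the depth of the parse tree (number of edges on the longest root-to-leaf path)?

7

[E [T [F ( [E [E [T [F true]]] or [T [T [F p]] and [F q]]] )]]]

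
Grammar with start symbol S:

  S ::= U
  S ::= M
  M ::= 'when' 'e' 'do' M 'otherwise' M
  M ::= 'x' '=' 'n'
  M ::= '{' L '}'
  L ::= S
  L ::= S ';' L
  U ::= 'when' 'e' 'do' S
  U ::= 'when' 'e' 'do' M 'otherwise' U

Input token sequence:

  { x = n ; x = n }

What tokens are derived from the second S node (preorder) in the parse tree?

x = n

[S [M { [L [S [M x = n]] ; [L [S [M x = n]]]] }]]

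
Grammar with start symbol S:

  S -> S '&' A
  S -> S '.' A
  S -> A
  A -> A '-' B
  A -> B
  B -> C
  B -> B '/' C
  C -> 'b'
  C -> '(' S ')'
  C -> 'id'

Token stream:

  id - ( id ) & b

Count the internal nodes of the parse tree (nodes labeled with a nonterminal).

15

[S [S [A [A [B [C id]]] - [B [C ( [S [A [B [C id]]]] )]]]] & [A [B [C b]]]]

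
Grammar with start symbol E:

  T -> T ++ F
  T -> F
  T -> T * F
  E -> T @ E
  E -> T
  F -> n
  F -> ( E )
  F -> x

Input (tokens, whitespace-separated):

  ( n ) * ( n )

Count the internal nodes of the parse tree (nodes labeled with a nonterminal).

11

[E [T [T [F ( [E [T [F n]]] )]] * [F ( [E [T [F n]]] )]]]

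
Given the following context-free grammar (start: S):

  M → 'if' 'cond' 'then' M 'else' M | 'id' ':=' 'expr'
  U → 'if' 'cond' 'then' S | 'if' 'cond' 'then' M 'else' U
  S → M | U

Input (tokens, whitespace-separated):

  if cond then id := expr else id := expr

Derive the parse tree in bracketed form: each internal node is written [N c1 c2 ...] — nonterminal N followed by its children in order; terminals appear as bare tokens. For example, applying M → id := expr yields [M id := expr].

[S [M if cond then [M id := expr] else [M id := expr]]]

S
M
if cond then M else M
if cond then id := expr else M
if cond then id := expr else id := expr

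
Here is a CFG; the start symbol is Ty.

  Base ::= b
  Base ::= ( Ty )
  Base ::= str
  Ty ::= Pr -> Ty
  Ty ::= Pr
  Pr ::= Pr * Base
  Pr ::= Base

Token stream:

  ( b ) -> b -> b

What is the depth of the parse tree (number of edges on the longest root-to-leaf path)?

6

[Ty [Pr [Base ( [Ty [Pr [Base b]]] )]] -> [Ty [Pr [Base b]] -> [Ty [Pr [Base b]]]]]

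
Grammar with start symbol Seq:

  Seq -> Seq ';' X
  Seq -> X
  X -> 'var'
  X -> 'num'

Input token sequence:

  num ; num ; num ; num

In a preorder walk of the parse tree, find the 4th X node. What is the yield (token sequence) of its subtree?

[Seq [Seq [Seq [Seq [X num]] ; [X num]] ; [X num]] ; [X num]]

num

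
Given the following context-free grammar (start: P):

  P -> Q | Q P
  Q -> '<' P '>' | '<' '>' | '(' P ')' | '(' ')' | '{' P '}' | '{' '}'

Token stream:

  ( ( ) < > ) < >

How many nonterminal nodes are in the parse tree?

[P [Q ( [P [Q ( )] [P [Q < >]]] )] [P [Q < >]]]

8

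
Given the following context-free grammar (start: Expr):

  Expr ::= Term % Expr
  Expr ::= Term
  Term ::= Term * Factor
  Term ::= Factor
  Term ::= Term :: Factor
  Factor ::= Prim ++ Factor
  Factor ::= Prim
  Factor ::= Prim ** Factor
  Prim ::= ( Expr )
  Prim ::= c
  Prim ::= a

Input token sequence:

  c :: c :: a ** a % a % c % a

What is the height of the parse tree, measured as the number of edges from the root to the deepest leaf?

[Expr [Term [Term [Term [Factor [Prim c]]] :: [Factor [Prim c]]] :: [Factor [Prim a] ** [Factor [Prim a]]]] % [Expr [Term [Factor [Prim a]]] % [Expr [Term [Factor [Prim c]]] % [Expr [Term [Factor [Prim a]]]]]]]

7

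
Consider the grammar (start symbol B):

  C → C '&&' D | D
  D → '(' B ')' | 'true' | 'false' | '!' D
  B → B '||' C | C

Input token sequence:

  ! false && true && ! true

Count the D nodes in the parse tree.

[B [C [C [C [D ! [D false]]] && [D true]] && [D ! [D true]]]]

5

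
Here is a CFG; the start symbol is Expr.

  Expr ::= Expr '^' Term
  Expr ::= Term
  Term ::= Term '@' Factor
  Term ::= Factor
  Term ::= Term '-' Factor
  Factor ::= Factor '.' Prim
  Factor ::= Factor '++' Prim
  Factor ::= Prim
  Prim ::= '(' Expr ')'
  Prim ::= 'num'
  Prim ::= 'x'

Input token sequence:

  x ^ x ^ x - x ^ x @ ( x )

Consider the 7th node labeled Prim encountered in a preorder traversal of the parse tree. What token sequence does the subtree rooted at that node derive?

x

[Expr [Expr [Expr [Expr [Term [Factor [Prim x]]]] ^ [Term [Factor [Prim x]]]] ^ [Term [Term [Factor [Prim x]]] - [Factor [Prim x]]]] ^ [Term [Term [Factor [Prim x]]] @ [Factor [Prim ( [Expr [Term [Factor [Prim x]]]] )]]]]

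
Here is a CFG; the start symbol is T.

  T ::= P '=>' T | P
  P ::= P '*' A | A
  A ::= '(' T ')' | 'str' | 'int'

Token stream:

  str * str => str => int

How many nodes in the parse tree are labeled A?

4

[T [P [P [A str]] * [A str]] => [T [P [A str]] => [T [P [A int]]]]]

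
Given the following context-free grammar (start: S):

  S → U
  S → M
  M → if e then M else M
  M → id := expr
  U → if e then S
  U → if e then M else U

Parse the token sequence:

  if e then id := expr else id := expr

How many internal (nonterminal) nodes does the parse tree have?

[S [M if e then [M id := expr] else [M id := expr]]]

4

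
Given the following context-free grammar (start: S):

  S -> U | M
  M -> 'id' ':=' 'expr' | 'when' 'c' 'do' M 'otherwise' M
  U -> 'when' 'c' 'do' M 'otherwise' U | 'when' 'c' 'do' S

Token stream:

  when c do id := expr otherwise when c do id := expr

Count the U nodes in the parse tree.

2

[S [U when c do [M id := expr] otherwise [U when c do [S [M id := expr]]]]]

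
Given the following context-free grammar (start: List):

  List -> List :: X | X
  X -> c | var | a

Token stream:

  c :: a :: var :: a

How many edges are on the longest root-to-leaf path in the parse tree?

[List [List [List [List [X c]] :: [X a]] :: [X var]] :: [X a]]

5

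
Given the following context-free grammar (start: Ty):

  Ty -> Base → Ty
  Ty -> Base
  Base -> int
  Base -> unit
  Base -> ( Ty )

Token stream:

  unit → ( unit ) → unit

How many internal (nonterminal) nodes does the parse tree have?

[Ty [Base unit] → [Ty [Base ( [Ty [Base unit]] )] → [Ty [Base unit]]]]

8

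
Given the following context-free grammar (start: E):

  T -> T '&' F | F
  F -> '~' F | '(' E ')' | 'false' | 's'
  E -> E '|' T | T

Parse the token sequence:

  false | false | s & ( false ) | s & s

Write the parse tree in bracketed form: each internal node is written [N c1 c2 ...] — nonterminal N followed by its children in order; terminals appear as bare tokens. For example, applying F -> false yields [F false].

[E [E [E [E [T [F false]]] | [T [F false]]] | [T [T [F s]] & [F ( [E [T [F false]]] )]]] | [T [T [F s]] & [F s]]]

E
E | T
E | T | T
E | T | T | T
T | T | T | T
F | T | T | T
false | T | T | T
false | F | T | T
false | false | T | T
false | false | T & F | T
false | false | F & F | T
false | false | s & F | T
false | false | s & ( E ) | T
false | false | s & ( T ) | T
false | false | s & ( F ) | T
false | false | s & ( false ) | T
false | false | s & ( false ) | T & F
false | false | s & ( false ) | F & F
false | false | s & ( false ) | s & F
false | false | s & ( false ) | s & s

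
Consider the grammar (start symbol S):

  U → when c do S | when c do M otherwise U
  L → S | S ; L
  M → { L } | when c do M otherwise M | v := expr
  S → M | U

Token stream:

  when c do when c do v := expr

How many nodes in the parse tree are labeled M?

1

[S [U when c do [S [U when c do [S [M v := expr]]]]]]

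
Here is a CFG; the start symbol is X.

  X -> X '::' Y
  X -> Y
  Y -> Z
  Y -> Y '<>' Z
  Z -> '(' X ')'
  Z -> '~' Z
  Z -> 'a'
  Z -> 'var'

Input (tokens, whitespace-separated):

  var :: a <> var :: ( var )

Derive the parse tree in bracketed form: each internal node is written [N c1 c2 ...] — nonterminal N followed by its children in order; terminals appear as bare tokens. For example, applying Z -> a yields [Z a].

[X [X [X [Y [Z var]]] :: [Y [Y [Z a]] <> [Z var]]] :: [Y [Z ( [X [Y [Z var]]] )]]]

X
X :: Y
X :: Y :: Y
Y :: Y :: Y
Z :: Y :: Y
var :: Y :: Y
var :: Y <> Z :: Y
var :: Z <> Z :: Y
var :: a <> Z :: Y
var :: a <> var :: Y
var :: a <> var :: Z
var :: a <> var :: ( X )
var :: a <> var :: ( Y )
var :: a <> var :: ( Z )
var :: a <> var :: ( var )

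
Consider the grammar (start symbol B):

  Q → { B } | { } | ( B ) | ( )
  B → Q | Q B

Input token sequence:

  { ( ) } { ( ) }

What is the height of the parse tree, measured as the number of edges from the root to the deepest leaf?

5

[B [Q { [B [Q ( )]] }] [B [Q { [B [Q ( )]] }]]]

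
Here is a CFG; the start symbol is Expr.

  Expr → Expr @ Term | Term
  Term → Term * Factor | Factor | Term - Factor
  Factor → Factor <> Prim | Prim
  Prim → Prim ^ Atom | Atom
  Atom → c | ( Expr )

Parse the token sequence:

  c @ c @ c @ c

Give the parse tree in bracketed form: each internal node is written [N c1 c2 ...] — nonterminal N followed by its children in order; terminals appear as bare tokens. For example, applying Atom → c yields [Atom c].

Expr
Expr @ Term
Expr @ Term @ Term
Expr @ Term @ Term @ Term
Term @ Term @ Term @ Term
Factor @ Term @ Term @ Term
Prim @ Term @ Term @ Term
Atom @ Term @ Term @ Term
c @ Term @ Term @ Term
c @ Factor @ Term @ Term
c @ Prim @ Term @ Term
c @ Atom @ Term @ Term
c @ c @ Term @ Term
c @ c @ Factor @ Term
c @ c @ Prim @ Term
c @ c @ Atom @ Term
c @ c @ c @ Term
c @ c @ c @ Factor
c @ c @ c @ Prim
c @ c @ c @ Atom
c @ c @ c @ c

[Expr [Expr [Expr [Expr [Term [Factor [Prim [Atom c]]]]] @ [Term [Factor [Prim [Atom c]]]]] @ [Term [Factor [Prim [Atom c]]]]] @ [Term [Factor [Prim [Atom c]]]]]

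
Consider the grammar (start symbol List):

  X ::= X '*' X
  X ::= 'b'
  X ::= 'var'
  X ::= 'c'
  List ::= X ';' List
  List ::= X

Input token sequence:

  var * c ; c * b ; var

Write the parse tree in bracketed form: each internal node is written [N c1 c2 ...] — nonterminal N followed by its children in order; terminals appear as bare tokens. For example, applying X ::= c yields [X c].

List
X ; List
X * X ; List
var * X ; List
var * c ; List
var * c ; X ; List
var * c ; X * X ; List
var * c ; c * X ; List
var * c ; c * b ; List
var * c ; c * b ; X
var * c ; c * b ; var

[List [X [X var] * [X c]] ; [List [X [X c] * [X b]] ; [List [X var]]]]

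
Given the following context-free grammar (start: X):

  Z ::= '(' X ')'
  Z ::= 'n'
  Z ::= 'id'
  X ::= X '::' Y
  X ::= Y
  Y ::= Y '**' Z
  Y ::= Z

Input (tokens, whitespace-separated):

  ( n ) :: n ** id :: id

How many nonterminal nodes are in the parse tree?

14

[X [X [X [Y [Z ( [X [Y [Z n]]] )]]] :: [Y [Y [Z n]] ** [Z id]]] :: [Y [Z id]]]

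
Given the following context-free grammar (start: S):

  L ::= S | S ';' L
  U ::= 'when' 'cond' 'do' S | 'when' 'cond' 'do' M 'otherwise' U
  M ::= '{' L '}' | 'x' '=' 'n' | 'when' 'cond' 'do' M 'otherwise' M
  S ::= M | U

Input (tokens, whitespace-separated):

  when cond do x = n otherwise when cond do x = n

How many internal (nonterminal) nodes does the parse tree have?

[S [U when cond do [M x = n] otherwise [U when cond do [S [M x = n]]]]]

6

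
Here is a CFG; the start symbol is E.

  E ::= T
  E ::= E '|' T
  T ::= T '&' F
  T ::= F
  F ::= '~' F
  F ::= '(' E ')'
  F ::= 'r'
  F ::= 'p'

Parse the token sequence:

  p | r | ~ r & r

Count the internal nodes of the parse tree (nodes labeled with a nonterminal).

[E [E [E [T [F p]]] | [T [F r]]] | [T [T [F ~ [F r]]] & [F r]]]

12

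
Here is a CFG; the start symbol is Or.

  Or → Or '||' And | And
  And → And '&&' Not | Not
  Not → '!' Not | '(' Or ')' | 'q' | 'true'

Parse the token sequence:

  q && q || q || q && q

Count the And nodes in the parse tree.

[Or [Or [Or [And [And [Not q]] && [Not q]]] || [And [Not q]]] || [And [And [Not q]] && [Not q]]]

5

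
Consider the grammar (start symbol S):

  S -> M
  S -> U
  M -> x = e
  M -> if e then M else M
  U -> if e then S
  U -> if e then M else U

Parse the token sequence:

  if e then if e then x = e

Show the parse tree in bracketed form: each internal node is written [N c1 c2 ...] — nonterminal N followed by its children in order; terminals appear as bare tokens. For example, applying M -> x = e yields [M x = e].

S
U
if e then S
if e then U
if e then if e then S
if e then if e then M
if e then if e then x = e

[S [U if e then [S [U if e then [S [M x = e]]]]]]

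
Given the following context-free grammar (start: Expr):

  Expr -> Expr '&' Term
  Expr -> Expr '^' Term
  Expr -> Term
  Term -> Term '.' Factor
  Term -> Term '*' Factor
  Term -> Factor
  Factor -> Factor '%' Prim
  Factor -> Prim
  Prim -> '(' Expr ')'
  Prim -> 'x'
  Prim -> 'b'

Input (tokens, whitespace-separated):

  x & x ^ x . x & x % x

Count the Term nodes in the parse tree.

[Expr [Expr [Expr [Expr [Term [Factor [Prim x]]]] & [Term [Factor [Prim x]]]] ^ [Term [Term [Factor [Prim x]]] . [Factor [Prim x]]]] & [Term [Factor [Factor [Prim x]] % [Prim x]]]]

5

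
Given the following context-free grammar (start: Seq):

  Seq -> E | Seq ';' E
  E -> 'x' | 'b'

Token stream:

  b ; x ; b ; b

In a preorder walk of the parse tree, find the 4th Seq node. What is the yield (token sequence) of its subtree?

b

[Seq [Seq [Seq [Seq [E b]] ; [E x]] ; [E b]] ; [E b]]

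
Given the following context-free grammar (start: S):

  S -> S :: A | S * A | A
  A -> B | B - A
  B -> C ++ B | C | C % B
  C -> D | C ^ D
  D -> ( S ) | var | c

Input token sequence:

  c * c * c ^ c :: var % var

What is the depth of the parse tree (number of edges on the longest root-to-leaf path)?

8

[S [S [S [S [A [B [C [D c]]]]] * [A [B [C [D c]]]]] * [A [B [C [C [D c]] ^ [D c]]]]] :: [A [B [C [D var]] % [B [C [D var]]]]]]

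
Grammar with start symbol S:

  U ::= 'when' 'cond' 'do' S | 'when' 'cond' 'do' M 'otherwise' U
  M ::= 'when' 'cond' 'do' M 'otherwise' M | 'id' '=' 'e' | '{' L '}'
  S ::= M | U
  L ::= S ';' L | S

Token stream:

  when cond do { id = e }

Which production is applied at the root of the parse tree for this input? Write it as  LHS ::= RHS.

S ::= U

[S [U when cond do [S [M { [L [S [M id = e]]] }]]]]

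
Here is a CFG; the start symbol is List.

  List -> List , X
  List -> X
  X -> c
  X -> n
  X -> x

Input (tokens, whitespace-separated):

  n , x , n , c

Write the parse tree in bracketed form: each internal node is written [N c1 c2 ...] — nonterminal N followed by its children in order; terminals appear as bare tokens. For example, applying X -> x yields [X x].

List
List , X
List , X , X
List , X , X , X
X , X , X , X
n , X , X , X
n , x , X , X
n , x , n , X
n , x , n , c

[List [List [List [List [X n]] , [X x]] , [X n]] , [X c]]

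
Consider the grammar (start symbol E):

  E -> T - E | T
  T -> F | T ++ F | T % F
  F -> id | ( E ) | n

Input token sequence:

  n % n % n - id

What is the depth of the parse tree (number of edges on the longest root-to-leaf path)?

5

[E [T [T [T [F n]] % [F n]] % [F n]] - [E [T [F id]]]]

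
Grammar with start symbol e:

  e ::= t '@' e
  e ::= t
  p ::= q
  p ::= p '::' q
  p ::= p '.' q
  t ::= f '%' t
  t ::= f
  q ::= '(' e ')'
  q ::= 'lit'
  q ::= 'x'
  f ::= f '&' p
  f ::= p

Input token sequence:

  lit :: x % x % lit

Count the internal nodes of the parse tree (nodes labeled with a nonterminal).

15

[e [t [f [p [p [q lit]] :: [q x]]] % [t [f [p [q x]]] % [t [f [p [q lit]]]]]]]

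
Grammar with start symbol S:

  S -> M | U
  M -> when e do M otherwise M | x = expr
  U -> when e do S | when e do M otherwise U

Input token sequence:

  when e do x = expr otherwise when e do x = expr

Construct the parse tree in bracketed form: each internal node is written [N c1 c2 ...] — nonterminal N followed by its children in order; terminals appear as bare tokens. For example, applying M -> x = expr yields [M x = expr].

S
U
when e do M otherwise U
when e do x = expr otherwise U
when e do x = expr otherwise when e do S
when e do x = expr otherwise when e do M
when e do x = expr otherwise when e do x = expr

[S [U when e do [M x = expr] otherwise [U when e do [S [M x = expr]]]]]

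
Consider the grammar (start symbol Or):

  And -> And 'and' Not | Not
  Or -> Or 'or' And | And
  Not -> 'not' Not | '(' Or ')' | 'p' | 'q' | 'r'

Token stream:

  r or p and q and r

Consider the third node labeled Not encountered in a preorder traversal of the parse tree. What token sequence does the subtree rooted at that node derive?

[Or [Or [And [Not r]]] or [And [And [And [Not p]] and [Not q]] and [Not r]]]

q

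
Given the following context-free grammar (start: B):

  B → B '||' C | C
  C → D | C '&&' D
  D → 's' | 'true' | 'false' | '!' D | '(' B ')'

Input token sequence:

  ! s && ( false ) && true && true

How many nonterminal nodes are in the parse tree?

[B [C [C [C [C [D ! [D s]]] && [D ( [B [C [D false]]] )]] && [D true]] && [D true]]]

13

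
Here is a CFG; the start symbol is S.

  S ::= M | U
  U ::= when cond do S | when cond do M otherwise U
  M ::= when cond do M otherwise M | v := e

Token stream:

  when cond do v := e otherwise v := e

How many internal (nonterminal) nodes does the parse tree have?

[S [M when cond do [M v := e] otherwise [M v := e]]]

4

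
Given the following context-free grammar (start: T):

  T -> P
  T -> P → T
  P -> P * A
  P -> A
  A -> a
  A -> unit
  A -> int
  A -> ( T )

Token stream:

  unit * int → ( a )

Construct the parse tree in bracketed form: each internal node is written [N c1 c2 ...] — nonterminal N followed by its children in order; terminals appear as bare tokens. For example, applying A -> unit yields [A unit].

T
P → T
P * A → T
A * A → T
unit * A → T
unit * int → T
unit * int → P
unit * int → A
unit * int → ( T )
unit * int → ( P )
unit * int → ( A )
unit * int → ( a )

[T [P [P [A unit]] * [A int]] → [T [P [A ( [T [P [A a]]] )]]]]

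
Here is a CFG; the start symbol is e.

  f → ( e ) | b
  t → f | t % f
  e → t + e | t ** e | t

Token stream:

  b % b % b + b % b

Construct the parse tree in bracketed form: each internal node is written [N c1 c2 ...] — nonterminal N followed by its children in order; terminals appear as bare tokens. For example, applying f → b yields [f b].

[e [t [t [t [f b]] % [f b]] % [f b]] + [e [t [t [f b]] % [f b]]]]

e
t + e
t % f + e
t % f % f + e
f % f % f + e
b % f % f + e
b % b % f + e
b % b % b + e
b % b % b + t
b % b % b + t % f
b % b % b + f % f
b % b % b + b % f
b % b % b + b % b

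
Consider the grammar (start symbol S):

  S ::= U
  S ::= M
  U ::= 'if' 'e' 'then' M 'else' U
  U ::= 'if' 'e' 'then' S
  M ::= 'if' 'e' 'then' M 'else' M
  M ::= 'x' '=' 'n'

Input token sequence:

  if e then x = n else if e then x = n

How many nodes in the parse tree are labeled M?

2

[S [U if e then [M x = n] else [U if e then [S [M x = n]]]]]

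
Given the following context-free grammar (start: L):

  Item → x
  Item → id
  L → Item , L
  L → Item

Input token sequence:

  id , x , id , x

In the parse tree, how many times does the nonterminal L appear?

4

[L [Item id] , [L [Item x] , [L [Item id] , [L [Item x]]]]]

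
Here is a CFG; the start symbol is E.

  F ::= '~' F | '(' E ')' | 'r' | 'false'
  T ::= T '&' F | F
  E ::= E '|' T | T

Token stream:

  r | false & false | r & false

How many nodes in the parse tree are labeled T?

[E [E [E [T [F r]]] | [T [T [F false]] & [F false]]] | [T [T [F r]] & [F false]]]

5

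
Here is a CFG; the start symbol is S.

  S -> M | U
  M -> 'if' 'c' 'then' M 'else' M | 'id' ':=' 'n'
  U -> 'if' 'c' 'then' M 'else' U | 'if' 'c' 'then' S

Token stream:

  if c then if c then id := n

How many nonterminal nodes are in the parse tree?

6

[S [U if c then [S [U if c then [S [M id := n]]]]]]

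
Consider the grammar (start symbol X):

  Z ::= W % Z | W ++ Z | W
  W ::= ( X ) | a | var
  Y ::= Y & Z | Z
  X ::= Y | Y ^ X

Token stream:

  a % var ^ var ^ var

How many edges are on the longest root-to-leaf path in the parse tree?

6

[X [Y [Z [W a] % [Z [W var]]]] ^ [X [Y [Z [W var]]] ^ [X [Y [Z [W var]]]]]]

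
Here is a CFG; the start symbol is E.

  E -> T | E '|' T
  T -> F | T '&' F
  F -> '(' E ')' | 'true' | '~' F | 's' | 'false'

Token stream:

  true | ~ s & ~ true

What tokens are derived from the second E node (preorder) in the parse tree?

true

[E [E [T [F true]]] | [T [T [F ~ [F s]]] & [F ~ [F true]]]]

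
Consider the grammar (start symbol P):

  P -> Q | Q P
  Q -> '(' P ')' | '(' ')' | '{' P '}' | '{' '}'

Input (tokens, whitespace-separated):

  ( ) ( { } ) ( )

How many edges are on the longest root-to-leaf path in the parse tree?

5

[P [Q ( )] [P [Q ( [P [Q { }]] )] [P [Q ( )]]]]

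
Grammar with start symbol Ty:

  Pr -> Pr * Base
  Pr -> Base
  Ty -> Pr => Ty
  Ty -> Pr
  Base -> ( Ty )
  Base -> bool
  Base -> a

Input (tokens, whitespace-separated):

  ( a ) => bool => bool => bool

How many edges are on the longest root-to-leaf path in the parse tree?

[Ty [Pr [Base ( [Ty [Pr [Base a]]] )]] => [Ty [Pr [Base bool]] => [Ty [Pr [Base bool]] => [Ty [Pr [Base bool]]]]]]

6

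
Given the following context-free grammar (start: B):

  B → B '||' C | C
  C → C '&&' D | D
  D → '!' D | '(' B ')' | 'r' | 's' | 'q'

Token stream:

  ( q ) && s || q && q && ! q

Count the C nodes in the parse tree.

6

[B [B [C [C [D ( [B [C [D q]]] )]] && [D s]]] || [C [C [C [D q]] && [D q]] && [D ! [D q]]]]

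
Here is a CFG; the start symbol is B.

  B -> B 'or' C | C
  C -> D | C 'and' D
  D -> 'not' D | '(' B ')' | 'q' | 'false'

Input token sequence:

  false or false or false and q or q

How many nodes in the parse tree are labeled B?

[B [B [B [B [C [D false]]] or [C [D false]]] or [C [C [D false]] and [D q]]] or [C [D q]]]

4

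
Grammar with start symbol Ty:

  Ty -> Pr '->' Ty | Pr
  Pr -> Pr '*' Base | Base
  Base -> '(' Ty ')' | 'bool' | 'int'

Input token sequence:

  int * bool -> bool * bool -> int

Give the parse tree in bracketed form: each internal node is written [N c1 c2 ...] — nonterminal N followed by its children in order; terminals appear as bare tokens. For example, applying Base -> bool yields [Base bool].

[Ty [Pr [Pr [Base int]] * [Base bool]] -> [Ty [Pr [Pr [Base bool]] * [Base bool]] -> [Ty [Pr [Base int]]]]]

Ty
Pr -> Ty
Pr * Base -> Ty
Base * Base -> Ty
int * Base -> Ty
int * bool -> Ty
int * bool -> Pr -> Ty
int * bool -> Pr * Base -> Ty
int * bool -> Base * Base -> Ty
int * bool -> bool * Base -> Ty
int * bool -> bool * bool -> Ty
int * bool -> bool * bool -> Pr
int * bool -> bool * bool -> Base
int * bool -> bool * bool -> int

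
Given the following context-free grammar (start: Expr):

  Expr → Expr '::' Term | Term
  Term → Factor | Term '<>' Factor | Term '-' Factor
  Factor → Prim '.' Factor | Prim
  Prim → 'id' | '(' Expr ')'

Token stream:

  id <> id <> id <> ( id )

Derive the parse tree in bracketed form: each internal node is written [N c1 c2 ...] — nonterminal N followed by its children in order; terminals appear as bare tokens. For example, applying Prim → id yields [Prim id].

Expr
Term
Term <> Factor
Term <> Factor <> Factor
Term <> Factor <> Factor <> Factor
Factor <> Factor <> Factor <> Factor
Prim <> Factor <> Factor <> Factor
id <> Factor <> Factor <> Factor
id <> Prim <> Factor <> Factor
id <> id <> Factor <> Factor
id <> id <> Prim <> Factor
id <> id <> id <> Factor
id <> id <> id <> Prim
id <> id <> id <> ( Expr )
id <> id <> id <> ( Term )
id <> id <> id <> ( Factor )
id <> id <> id <> ( Prim )
id <> id <> id <> ( id )

[Expr [Term [Term [Term [Term [Factor [Prim id]]] <> [Factor [Prim id]]] <> [Factor [Prim id]]] <> [Factor [Prim ( [Expr [Term [Factor [Prim id]]]] )]]]]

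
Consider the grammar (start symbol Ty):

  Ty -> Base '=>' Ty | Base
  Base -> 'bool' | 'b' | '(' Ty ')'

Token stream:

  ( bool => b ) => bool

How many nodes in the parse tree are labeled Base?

[Ty [Base ( [Ty [Base bool] => [Ty [Base b]]] )] => [Ty [Base bool]]]

4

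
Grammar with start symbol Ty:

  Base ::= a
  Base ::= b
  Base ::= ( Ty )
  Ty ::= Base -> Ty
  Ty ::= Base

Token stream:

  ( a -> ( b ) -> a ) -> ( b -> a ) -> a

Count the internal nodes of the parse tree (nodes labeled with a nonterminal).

18

[Ty [Base ( [Ty [Base a] -> [Ty [Base ( [Ty [Base b]] )] -> [Ty [Base a]]]] )] -> [Ty [Base ( [Ty [Base b] -> [Ty [Base a]]] )] -> [Ty [Base a]]]]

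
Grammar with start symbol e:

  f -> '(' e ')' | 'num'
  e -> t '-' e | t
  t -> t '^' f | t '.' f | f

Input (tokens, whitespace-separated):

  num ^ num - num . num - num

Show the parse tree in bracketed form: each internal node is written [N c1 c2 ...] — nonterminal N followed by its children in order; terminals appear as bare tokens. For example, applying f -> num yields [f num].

[e [t [t [f num]] ^ [f num]] - [e [t [t [f num]] . [f num]] - [e [t [f num]]]]]

e
t - e
t ^ f - e
f ^ f - e
num ^ f - e
num ^ num - e
num ^ num - t - e
num ^ num - t . f - e
num ^ num - f . f - e
num ^ num - num . f - e
num ^ num - num . num - e
num ^ num - num . num - t
num ^ num - num . num - f
num ^ num - num . num - num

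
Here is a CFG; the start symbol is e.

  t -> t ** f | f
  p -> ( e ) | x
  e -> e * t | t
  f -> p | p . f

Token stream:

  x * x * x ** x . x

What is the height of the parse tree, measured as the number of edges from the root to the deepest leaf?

[e [e [e [t [f [p x]]]] * [t [f [p x]]]] * [t [t [f [p x]]] ** [f [p x] . [f [p x]]]]]

6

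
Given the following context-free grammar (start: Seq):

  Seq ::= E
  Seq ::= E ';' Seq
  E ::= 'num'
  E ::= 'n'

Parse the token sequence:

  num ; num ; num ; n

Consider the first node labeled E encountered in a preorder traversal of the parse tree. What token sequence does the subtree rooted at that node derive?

num

[Seq [E num] ; [Seq [E num] ; [Seq [E num] ; [Seq [E n]]]]]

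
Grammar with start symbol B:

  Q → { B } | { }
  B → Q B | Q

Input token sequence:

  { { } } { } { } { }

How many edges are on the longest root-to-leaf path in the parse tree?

[B [Q { [B [Q { }]] }] [B [Q { }] [B [Q { }] [B [Q { }]]]]]

5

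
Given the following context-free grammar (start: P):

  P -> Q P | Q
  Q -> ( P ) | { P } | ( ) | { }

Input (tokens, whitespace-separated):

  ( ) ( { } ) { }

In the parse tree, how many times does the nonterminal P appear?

[P [Q ( )] [P [Q ( [P [Q { }]] )] [P [Q { }]]]]

4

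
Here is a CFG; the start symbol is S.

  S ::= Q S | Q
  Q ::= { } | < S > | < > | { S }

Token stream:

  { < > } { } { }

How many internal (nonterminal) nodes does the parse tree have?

8

[S [Q { [S [Q < >]] }] [S [Q { }] [S [Q { }]]]]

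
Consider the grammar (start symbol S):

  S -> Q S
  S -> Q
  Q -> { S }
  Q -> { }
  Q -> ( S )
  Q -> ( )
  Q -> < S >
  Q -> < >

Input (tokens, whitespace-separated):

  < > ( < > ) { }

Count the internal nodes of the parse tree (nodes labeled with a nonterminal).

8

[S [Q < >] [S [Q ( [S [Q < >]] )] [S [Q { }]]]]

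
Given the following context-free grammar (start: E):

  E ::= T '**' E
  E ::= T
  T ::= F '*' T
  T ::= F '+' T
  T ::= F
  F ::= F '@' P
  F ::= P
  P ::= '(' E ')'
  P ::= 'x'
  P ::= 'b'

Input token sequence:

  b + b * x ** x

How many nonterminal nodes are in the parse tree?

[E [T [F [P b]] + [T [F [P b]] * [T [F [P x]]]]] ** [E [T [F [P x]]]]]

14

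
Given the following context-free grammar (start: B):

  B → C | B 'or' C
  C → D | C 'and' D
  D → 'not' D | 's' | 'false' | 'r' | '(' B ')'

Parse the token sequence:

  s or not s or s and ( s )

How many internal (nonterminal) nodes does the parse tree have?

15

[B [B [B [C [D s]]] or [C [D not [D s]]]] or [C [C [D s]] and [D ( [B [C [D s]]] )]]]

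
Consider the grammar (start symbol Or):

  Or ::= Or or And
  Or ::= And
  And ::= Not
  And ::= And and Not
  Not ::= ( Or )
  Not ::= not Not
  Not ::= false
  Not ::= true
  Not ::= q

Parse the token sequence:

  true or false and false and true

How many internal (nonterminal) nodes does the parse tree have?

10

[Or [Or [And [Not true]]] or [And [And [And [Not false]] and [Not false]] and [Not true]]]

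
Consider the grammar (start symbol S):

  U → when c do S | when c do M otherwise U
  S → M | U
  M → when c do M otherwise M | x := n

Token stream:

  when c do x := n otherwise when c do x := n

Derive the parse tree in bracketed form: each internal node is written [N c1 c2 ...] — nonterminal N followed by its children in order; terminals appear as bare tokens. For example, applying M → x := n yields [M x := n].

S
U
when c do M otherwise U
when c do x := n otherwise U
when c do x := n otherwise when c do S
when c do x := n otherwise when c do M
when c do x := n otherwise when c do x := n

[S [U when c do [M x := n] otherwise [U when c do [S [M x := n]]]]]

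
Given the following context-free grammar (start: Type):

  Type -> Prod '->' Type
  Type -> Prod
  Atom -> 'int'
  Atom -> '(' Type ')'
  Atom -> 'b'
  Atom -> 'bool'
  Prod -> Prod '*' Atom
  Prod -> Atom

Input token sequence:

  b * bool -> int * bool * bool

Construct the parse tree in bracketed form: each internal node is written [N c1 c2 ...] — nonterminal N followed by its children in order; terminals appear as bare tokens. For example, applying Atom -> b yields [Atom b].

[Type [Prod [Prod [Atom b]] * [Atom bool]] -> [Type [Prod [Prod [Prod [Atom int]] * [Atom bool]] * [Atom bool]]]]

Type
Prod -> Type
Prod * Atom -> Type
Atom * Atom -> Type
b * Atom -> Type
b * bool -> Type
b * bool -> Prod
b * bool -> Prod * Atom
b * bool -> Prod * Atom * Atom
b * bool -> Atom * Atom * Atom
b * bool -> int * Atom * Atom
b * bool -> int * bool * Atom
b * bool -> int * bool * bool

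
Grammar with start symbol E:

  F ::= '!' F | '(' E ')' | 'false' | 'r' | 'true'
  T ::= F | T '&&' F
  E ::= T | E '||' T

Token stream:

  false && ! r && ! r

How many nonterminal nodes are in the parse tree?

[E [T [T [T [F false]] && [F ! [F r]]] && [F ! [F r]]]]

9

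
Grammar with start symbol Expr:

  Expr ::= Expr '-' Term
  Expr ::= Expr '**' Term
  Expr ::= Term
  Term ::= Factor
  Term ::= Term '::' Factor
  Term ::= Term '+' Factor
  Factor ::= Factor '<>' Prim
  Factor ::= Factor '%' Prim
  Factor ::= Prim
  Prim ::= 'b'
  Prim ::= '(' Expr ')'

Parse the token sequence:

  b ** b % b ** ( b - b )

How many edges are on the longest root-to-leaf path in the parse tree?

9

[Expr [Expr [Expr [Term [Factor [Prim b]]]] ** [Term [Factor [Factor [Prim b]] % [Prim b]]]] ** [Term [Factor [Prim ( [Expr [Expr [Term [Factor [Prim b]]]] - [Term [Factor [Prim b]]]] )]]]]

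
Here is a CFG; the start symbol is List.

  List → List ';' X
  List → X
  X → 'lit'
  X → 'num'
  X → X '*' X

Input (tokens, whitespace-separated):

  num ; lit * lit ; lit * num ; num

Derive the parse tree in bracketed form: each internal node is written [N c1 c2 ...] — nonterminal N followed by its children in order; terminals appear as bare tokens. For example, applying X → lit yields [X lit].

List
List ; X
List ; X ; X
List ; X ; X ; X
X ; X ; X ; X
num ; X ; X ; X
num ; X * X ; X ; X
num ; lit * X ; X ; X
num ; lit * lit ; X ; X
num ; lit * lit ; X * X ; X
num ; lit * lit ; lit * X ; X
num ; lit * lit ; lit * num ; X
num ; lit * lit ; lit * num ; num

[List [List [List [List [X num]] ; [X [X lit] * [X lit]]] ; [X [X lit] * [X num]]] ; [X num]]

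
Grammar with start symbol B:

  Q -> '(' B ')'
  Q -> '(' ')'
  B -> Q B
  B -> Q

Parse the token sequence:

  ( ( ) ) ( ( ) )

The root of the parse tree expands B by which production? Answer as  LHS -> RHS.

[B [Q ( [B [Q ( )]] )] [B [Q ( [B [Q ( )]] )]]]

B -> Q B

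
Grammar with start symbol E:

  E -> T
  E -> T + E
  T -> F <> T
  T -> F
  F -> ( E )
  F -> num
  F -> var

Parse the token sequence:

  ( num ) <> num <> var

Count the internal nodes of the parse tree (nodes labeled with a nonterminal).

10

[E [T [F ( [E [T [F num]]] )] <> [T [F num] <> [T [F var]]]]]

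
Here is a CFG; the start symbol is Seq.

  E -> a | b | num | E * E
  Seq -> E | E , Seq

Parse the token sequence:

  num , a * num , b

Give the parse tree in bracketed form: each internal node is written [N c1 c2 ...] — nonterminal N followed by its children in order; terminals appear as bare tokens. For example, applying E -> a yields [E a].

Seq
E , Seq
num , Seq
num , E , Seq
num , E * E , Seq
num , a * E , Seq
num , a * num , Seq
num , a * num , E
num , a * num , b

[Seq [E num] , [Seq [E [E a] * [E num]] , [Seq [E b]]]]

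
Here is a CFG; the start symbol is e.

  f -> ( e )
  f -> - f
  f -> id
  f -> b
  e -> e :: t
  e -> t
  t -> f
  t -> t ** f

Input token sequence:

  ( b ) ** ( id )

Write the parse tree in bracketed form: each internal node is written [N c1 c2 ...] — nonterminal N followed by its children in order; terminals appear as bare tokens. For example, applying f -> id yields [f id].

e
t
t ** f
f ** f
( e ) ** f
( t ) ** f
( f ) ** f
( b ) ** f
( b ) ** ( e )
( b ) ** ( t )
( b ) ** ( f )
( b ) ** ( id )

[e [t [t [f ( [e [t [f b]]] )]] ** [f ( [e [t [f id]]] )]]]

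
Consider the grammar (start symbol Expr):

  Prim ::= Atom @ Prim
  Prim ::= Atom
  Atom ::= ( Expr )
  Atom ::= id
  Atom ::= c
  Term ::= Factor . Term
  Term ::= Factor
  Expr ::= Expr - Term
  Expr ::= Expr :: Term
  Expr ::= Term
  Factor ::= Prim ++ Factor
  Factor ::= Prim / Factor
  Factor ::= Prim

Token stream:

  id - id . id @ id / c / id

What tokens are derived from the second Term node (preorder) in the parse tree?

[Expr [Expr [Term [Factor [Prim [Atom id]]]]] - [Term [Factor [Prim [Atom id]]] . [Term [Factor [Prim [Atom id] @ [Prim [Atom id]]] / [Factor [Prim [Atom c]] / [Factor [Prim [Atom id]]]]]]]]

id . id @ id / c / id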